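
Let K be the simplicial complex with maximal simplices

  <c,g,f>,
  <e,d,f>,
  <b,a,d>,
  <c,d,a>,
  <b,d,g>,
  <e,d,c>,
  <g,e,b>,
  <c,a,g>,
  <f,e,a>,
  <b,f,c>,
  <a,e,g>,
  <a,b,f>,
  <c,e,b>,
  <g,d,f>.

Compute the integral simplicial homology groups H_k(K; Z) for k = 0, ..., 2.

H_0 = Z,  H_1 = Z^2,  H_2 = Z.

Take the total order a < b < c < d < e < f < g on the vertex set. Then K (dimension 2) consists of the simplices:

  0-simplices (7): a, b, c, d, e, f, g
  1-simplices (21): ab, ac, ad, ae, af, ag, bc, bd, be, bf, bg, cd, ce, cf, cg, de, df, dg, ef, eg, fg
  2-simplices (14): abd, abf, acd, acg, aef, aeg, bce, bcf, bdg, beg, cde, cfg, def, dfg

giving chain groups C_0 ≅ Z^7, C_1 ≅ Z^21, C_2 ≅ Z^14.

∂_1: C_1 → C_0 is given by ∂[p,q] = [q] − [p].
This gives a 7×21 integer matrix of rank 6; reducing to Smith normal form yields diagonal entries (1,1,1,1,1,1).

The boundary map ∂_2: C_2 → C_1 maps a triangle to the signed sum of its edges. For instance
  ∂abd = bd − ad + ab,
  ∂abf = bf − af + ab.
The resulting 21×14 matrix has rank 13, and its Smith normal form has invariant factors (1,1,1,1,1,1,1,1,1,1,1,1,1).

Reading off H_k = ker ∂_k / im ∂_{k+1}:

  H_0: rank C_0 − rank ∂_1 = 7 − 6 = 1, and the invariant factors of ∂_1 are all 1, so H_0 ≅ Z.
  H_1: rank ker ∂_1 − rank ∂_2 = (21 − 6) − 13 = 2, and the invariant factors of ∂_2 are all 1, so H_1 ≅ Z^2.
  H_2: rank ker ∂_2 − rank ∂_3 = (14 − 13) − 0 = 1, and there is no ∂_3, so H_2 ≅ Z.

As a check, the Euler characteristic is 7 − 21 + 14 = 0, which agrees with 1 − 2 + 1 = 0.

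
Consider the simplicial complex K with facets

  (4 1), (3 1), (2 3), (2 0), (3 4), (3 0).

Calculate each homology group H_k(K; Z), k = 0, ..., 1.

Fix the vertex order 0 < 1 < 2 < 3 < 4 and write every simplex with vertices in increasing order. Then dim K = 1 and the simplices of K are:

  0-simplices (5): [0], [1], [2], [3], [4]
  1-simplices (6): [0,2], [0,3], [1,3], [1,4], [2,3], [3,4]

giving chain groups C_0 ≅ Z^5, C_1 ≅ Z^6.

The boundary map ∂_1: C_1 → C_0 is given by ∂[p,q] = [q] − [p].
The 5×6 boundary matrix has rank 4 and Smith normal form diag(1,1,1,1).

From H_k ≅ ker(∂_k) / im(∂_{k+1}) we obtain:

  H_0: rank C_0 − rank ∂_1 = 5 − 4 = 1, and the invariant factors of ∂_1 are all 1, so H_0 ≅ Z.
  H_1: rank ker ∂_1 − rank ∂_2 = (6 − 4) − 0 = 2, and there is no ∂_2, so H_1 ≅ Z^2.

As a check, the Euler characteristic is 5 − 6 = -1, which agrees with 1 − 2 = -1.

H_0 ≅ Z,  H_1 ≅ Z^2.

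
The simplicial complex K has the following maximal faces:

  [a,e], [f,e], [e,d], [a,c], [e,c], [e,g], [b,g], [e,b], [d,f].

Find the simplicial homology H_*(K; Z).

H_0 ≅ Z,  H_1 ≅ Z^3.

Take the total order a < b < c < d < e < f < g on the vertex set. Then K (dimension 1) consists of the simplices:

  0-simplices (7): a, b, c, d, e, f, g
  1-simplices (9): ac, ae, be, bg, ce, de, df, ef, eg

giving chain groups C_0 ≅ Z^7, C_1 ≅ Z^9.

The boundary map ∂_1: C_1 → C_0 is given by ∂[p,q] = [q] − [p].
The 7×9 boundary matrix has rank 6 and Smith normal form diag(1,1,1,1,1,1).

Now H_k = ker ∂_k / im ∂_{k+1}, so:

  H_0: rank C_0 − rank ∂_1 = 7 − 6 = 1, and the invariant factors of ∂_1 are all 1, so H_0 = Z.
  H_1: rank ker ∂_1 − rank ∂_2 = (9 − 6) − 0 = 3, and there is no ∂_2, so H_1 = Z^3.

As a check, the Euler characteristic is 7 − 9 = -2, which agrees with 1 − 3 = -2.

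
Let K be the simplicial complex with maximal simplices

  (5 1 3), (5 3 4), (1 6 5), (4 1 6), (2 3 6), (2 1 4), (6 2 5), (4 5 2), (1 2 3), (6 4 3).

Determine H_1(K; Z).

We work with the vertex ordering 1 < 2 < 3 < 4 < 5 < 6. The simplices of K, each written with vertices in increasing order, are:

  0-simplices (6): [1], [2], [3], [4], [5], [6]
  1-simplices (15): [1,2], [1,3], [1,4], [1,5], [1,6], [2,3], [2,4], [2,5], [2,6], [3,4], [3,5], [3,6], [4,5], [4,6], [5,6]
  2-simplices (10): [1,2,3], [1,2,4], [1,3,5], [1,4,6], [1,5,6], [2,3,6], [2,4,5], [2,5,6], [3,4,5], [3,4,6]

Hence C_0 ≅ Z^6, C_1 ≅ Z^15, C_2 ≅ Z^10.

The boundary map ∂_1: C_1 → C_0 is given by ∂[p,q] = [q] − [p]. For instance
  ∂[1,5] = [5] − [1].
This gives a 6×15 integer matrix of rank 5; reducing to Smith normal form yields diagonal entries (1,1,1,1,1).

The boundary map ∂_2: C_2 → C_1 sends each 2-simplex [p,q,r] to [q,r] − [p,r] + [p,q]. For instance
  ∂[3,4,6] = [4,6] − [3,6] + [3,4],
  ∂[1,4,6] = [4,6] − [1,6] + [1,4].
The 15×10 boundary matrix has rank 10 and Smith normal form diag(1,1,1,1,1,1,1,1,1,2).

From H_k ≅ ker(∂_k) / im(∂_{k+1}) we obtain:

  H_1: rank ker ∂_1 − rank ∂_2 = (15 − 5) − 10 = 0, and ∂_2 has invariant factor 2 > 1, so H_1 ≅ Z/2Z.

H_1 = Z/2Z.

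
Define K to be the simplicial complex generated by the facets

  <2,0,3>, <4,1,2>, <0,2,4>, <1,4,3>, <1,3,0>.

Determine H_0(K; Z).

Order the vertices as 0 < 1 < 2 < 3 < 4. Listing each simplex with vertices in this order, K has dimension 2 with simplices:

  0-simplices (5): [0], [1], [2], [3], [4]
  1-simplices (10): [0,1], [0,2], [0,3], [0,4], [1,2], [1,3], [1,4], [2,3], [2,4], [3,4]
  2-simplices (5): [0,1,3], [0,2,3], [0,2,4], [1,2,4], [1,3,4]

giving chain groups C_0 ≅ Z^5, C_1 ≅ Z^10, C_2 ≅ Z^5.

The boundary map ∂_1: C_1 → C_0 is given by ∂[p,q] = [q] − [p].
This gives a 5×10 integer matrix of rank 4; reducing to Smith normal form yields diagonal entries (1,1,1,1).

∂_2: C_2 → C_1 maps a triangle to the signed sum of its edges. For instance
  ∂[0,1,3] = [1,3] − [0,3] + [0,1],
  ∂[1,2,4] = [2,4] − [1,4] + [1,2].
This gives a 10×5 integer matrix of rank 5; reducing to Smith normal form yields diagonal entries (1,1,1,1,1).

Computing H_k = (kernel of ∂_k) / (image of ∂_{k+1}):

  H_0: rank C_0 − rank ∂_1 = 5 − 4 = 1, and the invariant factors of ∂_1 are all 1, so H_0 = Z.

H_0 ≅ Z.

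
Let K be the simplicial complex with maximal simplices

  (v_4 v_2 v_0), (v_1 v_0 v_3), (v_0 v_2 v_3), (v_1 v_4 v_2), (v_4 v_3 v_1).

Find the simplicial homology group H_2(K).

Order the vertices as v_0 < v_1 < v_2 < v_3 < v_4. Listing each simplex with vertices in this order, K has dimension 2 with simplices:

  0-simplices (5): [v_0], [v_1], [v_2], [v_3], [v_4]
  1-simplices (10): [v_0,v_1], [v_0,v_2], [v_0,v_3], [v_0,v_4], [v_1,v_2], [v_1,v_3], [v_1,v_4], [v_2,v_3], [v_2,v_4], [v_3,v_4]
  2-simplices (5): [v_0,v_1,v_3], [v_0,v_2,v_3], [v_0,v_2,v_4], [v_1,v_2,v_4], [v_1,v_3,v_4]

giving chain groups C_0 ≅ Z^5, C_1 ≅ Z^10, C_2 ≅ Z^5.

Boundary ∂_1: C_1 → C_0 is given by ∂[p,q] = [q] − [p]. For instance
  ∂[v_3,v_4] = [v_4] − [v_3].
The 5×10 boundary matrix has rank 4 and Smith normal form diag(1,1,1,1).

Boundary ∂_2: C_2 → C_1 maps a triangle to the signed sum of its edges. For instance
  ∂[v_0,v_2,v_3] = [v_2,v_3] − [v_0,v_3] + [v_0,v_2],
  ∂[v_1,v_2,v_4] = [v_2,v_4] − [v_1,v_4] + [v_1,v_2].
The resulting 10×5 matrix has rank 5, and its Smith normal form has invariant factors (1,1,1,1,1).

Reading off H_k = ker ∂_k / im ∂_{k+1}:

  H_2: rank ker ∂_2 − rank ∂_3 = (5 − 5) − 0 = 0, and there is no ∂_3, so H_2 ≅ 0.

(K is a triangulation of the Möbius band.)

H_2 = 0.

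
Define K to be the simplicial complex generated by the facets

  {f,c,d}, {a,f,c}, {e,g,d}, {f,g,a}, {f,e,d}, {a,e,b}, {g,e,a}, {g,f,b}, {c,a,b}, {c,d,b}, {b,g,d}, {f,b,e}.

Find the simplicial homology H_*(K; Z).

H_0 = Z,  H_1 = Z_2,  H_2 = 0.

We work with the vertex ordering a < b < c < d < e < f < g. The simplices of K, each written with vertices in increasing order, are:

  0-simplices (7): a, b, c, d, e, f, g
  1-simplices (18): ab, ac, ae, af, ag, bc, bd, be, bf, bg, cd, cf, de, df, dg, ef, eg, fg
  2-simplices (12): abc, abe, acf, aeg, afg, bcd, bdg, bef, bfg, cdf, def, deg

Hence C_0 ≅ Z^7, C_1 ≅ Z^18, C_2 ≅ Z^12.

The boundary map ∂_1: C_1 → C_0 maps an edge to its endpoints' difference, ∂[p,q] = q − p.
The 7×18 boundary matrix has rank 6 and Smith normal form diag(1,1,1,1,1,1).

Boundary ∂_2: C_2 → C_1 maps a triangle to the signed sum of its edges. For instance
  ∂abc = bc − ac + ab,
  ∂abe = be − ae + ab.
As a 18×12 matrix over Z this has rank 12, with invariant factors (1,1,1,1,1,1,1,1,1,1,1,2).

Now H_k = ker ∂_k / im ∂_{k+1}, so:

  H_0: rank C_0 − rank ∂_1 = 7 − 6 = 1, and the invariant factors of ∂_1 are all 1, so H_0 ≅ Z.
  H_1: rank ker ∂_1 − rank ∂_2 = (18 − 6) − 12 = 0, and ∂_2 has invariant factor 2 > 1, so H_1 ≅ Z_2.
  H_2: rank ker ∂_2 − rank ∂_3 = (12 − 12) − 0 = 0, and there is no ∂_3, so H_2 ≅ 0.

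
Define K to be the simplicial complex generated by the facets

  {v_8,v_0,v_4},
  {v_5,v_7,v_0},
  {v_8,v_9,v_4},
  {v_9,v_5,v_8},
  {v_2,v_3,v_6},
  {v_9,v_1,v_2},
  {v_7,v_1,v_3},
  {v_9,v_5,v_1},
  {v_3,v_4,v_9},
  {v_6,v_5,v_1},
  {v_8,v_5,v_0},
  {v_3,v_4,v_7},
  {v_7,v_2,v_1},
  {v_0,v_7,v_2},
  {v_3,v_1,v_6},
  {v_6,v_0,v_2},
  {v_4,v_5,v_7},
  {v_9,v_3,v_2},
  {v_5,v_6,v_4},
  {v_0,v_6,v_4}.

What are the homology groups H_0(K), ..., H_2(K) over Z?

H_0 ≅ Z,  H_1 ≅ Z × Z/2,  H_2 = 0.

Order the vertices as v_0 < v_1 < v_2 < v_3 < v_4 < v_5 < v_6 < v_7 < v_8 < v_9. Listing each simplex with vertices in this order, K has dimension 2 with simplices:

  0-simplices (10): [v_0], [v_1], [v_2], [v_3], [v_4], [v_5], [v_6], [v_7], [v_8], [v_9]
  1-simplices (30): (30 of them)
  2-simplices (20): (20 of them)

so the chain groups are C_0 ≅ Z^10, C_1 ≅ Z^30, C_2 ≅ Z^20.

The boundary map ∂_1: C_1 → C_0 is given by ∂[p,q] = [q] − [p].
This gives a 10×30 integer matrix of rank 9; reducing to Smith normal form yields diagonal entries (1,1,1,1,1,1,1,1,1).

∂_2: C_2 → C_1 maps a triangle to the signed sum of its edges. For instance
  ∂[v_1,v_3,v_6] = [v_3,v_6] − [v_1,v_6] + [v_1,v_3],
  ∂[v_0,v_5,v_7] = [v_5,v_7] − [v_0,v_7] + [v_0,v_5].
The 30×20 boundary matrix has rank 20 and Smith normal form diag(1,1,1,1,1,1,1,1,1,1,1,1,1,1,1,1,1,1,1,2).

Reading off H_k = ker ∂_k / im ∂_{k+1}:

  H_0: rank C_0 − rank ∂_1 = 10 − 9 = 1, and the invariant factors of ∂_1 are all 1, so H_0 ≅ Z.
  H_1: rank ker ∂_1 − rank ∂_2 = (30 − 9) − 20 = 1, and ∂_2 has invariant factor 2 > 1, so H_1 ≅ Z × Z/2.
  H_2: rank ker ∂_2 − rank ∂_3 = (20 − 20) − 0 = 0, and there is no ∂_3, so H_2 ≅ 0.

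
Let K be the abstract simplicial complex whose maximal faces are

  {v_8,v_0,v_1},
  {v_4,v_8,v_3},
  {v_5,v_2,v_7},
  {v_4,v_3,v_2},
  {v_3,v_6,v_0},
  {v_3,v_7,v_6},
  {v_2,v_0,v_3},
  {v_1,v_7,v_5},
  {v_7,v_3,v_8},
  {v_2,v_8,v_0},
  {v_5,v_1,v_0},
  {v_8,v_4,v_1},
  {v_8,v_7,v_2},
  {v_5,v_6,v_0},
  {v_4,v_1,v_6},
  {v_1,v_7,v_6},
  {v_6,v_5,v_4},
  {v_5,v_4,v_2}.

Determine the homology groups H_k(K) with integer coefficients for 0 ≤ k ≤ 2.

H_0 = Z,  H_1 = Z ⊕ Z/2,  H_2 = 0.

Order the vertices as v_0 < v_1 < v_2 < v_3 < v_4 < v_5 < v_6 < v_7 < v_8. Listing each simplex with vertices in this order, K has dimension 2 with simplices:

  0-simplices (9): [v_0], [v_1], [v_2], [v_3], [v_4], [v_5], [v_6], [v_7], [v_8]
  1-simplices (27): (27 of them)
  2-simplices (18): (18 of them)

giving chain groups C_0 ≅ Z^9, C_1 ≅ Z^27, C_2 ≅ Z^18.

The boundary map ∂_1: C_1 → C_0 maps an edge to its endpoints' difference, ∂[p,q] = q − p. For instance
  ∂[v_4,v_8] = [v_8] − [v_4].
This gives a 9×27 integer matrix of rank 8; reducing to Smith normal form yields diagonal entries (1,1,1,1,1,1,1,1).

Boundary ∂_2: C_2 → C_1 maps a triangle to the signed sum of its edges. For instance
  ∂[v_2,v_5,v_7] = [v_5,v_7] − [v_2,v_7] + [v_2,v_5],
  ∂[v_1,v_4,v_8] = [v_4,v_8] − [v_1,v_8] + [v_1,v_4].
This gives a 27×18 integer matrix of rank 18; reducing to Smith normal form yields diagonal entries (1,1,1,1,1,1,1,1,1,1,1,1,1,1,1,1,1,2).

Now H_k = ker ∂_k / im ∂_{k+1}, so:

  H_0: rank C_0 − rank ∂_1 = 9 − 8 = 1, and the invariant factors of ∂_1 are all 1, so H_0 = Z.
  H_1: rank ker ∂_1 − rank ∂_2 = (27 − 8) − 18 = 1, and ∂_2 has invariant factor 2 > 1, so H_1 = Z ⊕ Z/2.
  H_2: rank ker ∂_2 − rank ∂_3 = (18 − 18) − 0 = 0, and there is no ∂_3, so H_2 = 0.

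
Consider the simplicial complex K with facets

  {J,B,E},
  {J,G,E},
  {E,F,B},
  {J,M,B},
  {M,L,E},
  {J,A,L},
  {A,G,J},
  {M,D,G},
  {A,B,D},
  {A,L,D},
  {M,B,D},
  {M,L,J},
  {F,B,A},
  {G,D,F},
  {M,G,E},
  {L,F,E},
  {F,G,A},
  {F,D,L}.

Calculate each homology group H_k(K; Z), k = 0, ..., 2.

H_0 = Z,  H_1 = Z ⊕ Z/2,  H_2 = 0.

We work with the vertex ordering A < B < D < E < F < G < J < L < M. The simplices of K, each written with vertices in increasing order, are:

  0-simplices (9): A, B, D, E, F, G, J, L, M
  1-simplices (27): AB, AD, AF, AG, AJ, AL, BD, BE, BF, BJ, BM, DF, DG, DL, DM, EF, EG, EJ, EL, EM, FG, FL, GJ, GM, JL, JM, LM
  2-simplices (18): ABD, ABF, ADL, AFG, AGJ, AJL, BDM, BEF, BEJ, BJM, DFG, DFL, DGM, EFL, EGJ, EGM, ELM, JLM

giving chain groups C_0 ≅ Z^9, C_1 ≅ Z^27, C_2 ≅ Z^18.

∂_1: C_1 → C_0 is given by ∂[p,q] = [q] − [p].
As a 9×27 matrix over Z this has rank 8, with invariant factors (1,1,1,1,1,1,1,1).

Boundary ∂_2: C_2 → C_1 maps a triangle to the signed sum of its edges. For instance
  ∂EFL = FL − EL + EF,
  ∂ELM = LM − EM + EL.
The 27×18 boundary matrix has rank 18 and Smith normal form diag(1,1,1,1,1,1,1,1,1,1,1,1,1,1,1,1,1,2).

Computing H_k = (kernel of ∂_k) / (image of ∂_{k+1}):

  H_0: rank C_0 − rank ∂_1 = 9 − 8 = 1, and the invariant factors of ∂_1 are all 1, so H_0 ≅ Z.
  H_1: rank ker ∂_1 − rank ∂_2 = (27 − 8) − 18 = 1, and ∂_2 has invariant factor 2 > 1, so H_1 ≅ Z ⊕ Z/2.
  H_2: rank ker ∂_2 − rank ∂_3 = (18 − 18) − 0 = 0, and there is no ∂_3, so H_2 ≅ 0.

As a check, the Euler characteristic is 9 − 27 + 18 = 0, which agrees with 1 − 1 + 0 = 0.
(K is a triangulation of the Klein bottle.)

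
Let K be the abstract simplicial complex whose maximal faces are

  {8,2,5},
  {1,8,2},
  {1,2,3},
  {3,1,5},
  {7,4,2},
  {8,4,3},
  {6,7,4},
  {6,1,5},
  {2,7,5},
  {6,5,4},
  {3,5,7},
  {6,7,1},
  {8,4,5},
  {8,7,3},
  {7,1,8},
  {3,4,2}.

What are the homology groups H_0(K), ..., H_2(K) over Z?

H_0 = Z,  H_1 = Z^2,  H_2 = Z.

K has 8 vertices, 24 edges, 16 triangles.
rank ∂_0 = 0, rank ∂_1 = 7 ⇒ b_0 = 8 − 0 − 7 = 1; all invariant factors of ∂_1 are 1 so no torsion. So H_0 = Z.
rank ∂_1 = 7, rank ∂_2 = 15 ⇒ b_1 = 24 − 7 − 15 = 2; all invariant factors of ∂_2 are 1 so no torsion. So H_1 = Z^2.
rank ∂_2 = 15, rank ∂_3 = 0 ⇒ b_2 = 16 − 15 − 0 = 1. So H_2 = Z.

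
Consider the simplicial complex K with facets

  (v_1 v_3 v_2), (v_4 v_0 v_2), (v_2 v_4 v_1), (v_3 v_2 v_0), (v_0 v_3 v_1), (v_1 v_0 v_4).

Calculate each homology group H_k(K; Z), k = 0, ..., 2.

H_0 = Z,  H_1 = 0,  H_2 = Z.

Order the vertices as v_0 < v_1 < v_2 < v_3 < v_4. Listing each simplex with vertices in this order, K has dimension 2 with simplices:

  0-simplices (5): [v_0], [v_1], [v_2], [v_3], [v_4]
  1-simplices (9): [v_0,v_1], [v_0,v_2], [v_0,v_3], [v_0,v_4], [v_1,v_2], [v_1,v_3], [v_1,v_4], [v_2,v_3], [v_2,v_4]
  2-simplices (6): [v_0,v_1,v_3], [v_0,v_1,v_4], [v_0,v_2,v_3], [v_0,v_2,v_4], [v_1,v_2,v_3], [v_1,v_2,v_4]

Hence C_0 ≅ Z^5, C_1 ≅ Z^9, C_2 ≅ Z^6.

Boundary ∂_1: C_1 → C_0 is given by ∂[p,q] = [q] − [p].
The resulting 5×9 matrix has rank 4, and its Smith normal form has invariant factors (1,1,1,1).

The boundary map ∂_2: C_2 → C_1 maps a triangle to the signed sum of its edges. For instance
  ∂[v_0,v_1,v_4] = [v_1,v_4] − [v_0,v_4] + [v_0,v_1],
  ∂[v_1,v_2,v_4] = [v_2,v_4] − [v_1,v_4] + [v_1,v_2].
This gives a 9×6 integer matrix of rank 5; reducing to Smith normal form yields diagonal entries (1,1,1,1,1).

Computing H_k = (kernel of ∂_k) / (image of ∂_{k+1}):

  H_0: rank C_0 − rank ∂_1 = 5 − 4 = 1, and the invariant factors of ∂_1 are all 1, so H_0 ≅ Z.
  H_1: rank ker ∂_1 − rank ∂_2 = (9 − 4) − 5 = 0, and the invariant factors of ∂_2 are all 1, so H_1 ≅ 0.
  H_2: rank ker ∂_2 − rank ∂_3 = (6 − 5) − 0 = 1, and there is no ∂_3, so H_2 ≅ Z.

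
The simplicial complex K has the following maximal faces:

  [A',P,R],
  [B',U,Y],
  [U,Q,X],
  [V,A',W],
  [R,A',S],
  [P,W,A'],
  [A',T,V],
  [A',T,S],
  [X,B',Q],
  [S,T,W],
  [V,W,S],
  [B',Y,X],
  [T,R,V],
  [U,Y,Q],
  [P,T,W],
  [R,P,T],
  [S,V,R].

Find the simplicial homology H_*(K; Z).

H_0 ≅ Z^2,  H_1 ≅ Z ⊕ Z/2,  H_2 = 0.

Take the total order P < Q < R < S < T < U < V < W < X < Y < A' < B' on the vertex set. Then K (dimension 2) consists of the simplices:

  0-simplices (12): [P], [Q], [R], [S], [T], [U], [V], [W], [X], [Y], [A'], [B']
  1-simplices (28): (28 of them)
  2-simplices (17): [P,R,T], [P,R,A'], [P,T,W], [P,W,A'], [Q,U,X], [Q,U,Y], [Q,X,B'], [R,S,V], [R,S,A'], [R,T,V], [S,T,W], [S,T,A'], [S,V,W], [T,V,A'], [U,Y,B'], [V,W,A'], [X,Y,B']

so the chain groups are C_0 ≅ Z^12, C_1 ≅ Z^28, C_2 ≅ Z^17.

The boundary map ∂_1: C_1 → C_0 sends each edge [p,q] (with p < q) to q − p.
As a 12×28 matrix over Z this has rank 10, with invariant factors (1,1,1,1,1,1,1,1,1,1).

The boundary map ∂_2: C_2 → C_1 maps a triangle to the signed sum of its edges. For instance
  ∂[P,R,A'] = [R,A'] − [P,A'] + [P,R],
  ∂[R,S,V] = [S,V] − [R,V] + [R,S].
As a 28×17 matrix over Z this has rank 17, with invariant factors (1,1,1,1,1,1,1,1,1,1,1,1,1,1,1,1,2).

Reading off H_k = ker ∂_k / im ∂_{k+1}:

  H_0: rank C_0 − rank ∂_1 = 12 − 10 = 2, and the invariant factors of ∂_1 are all 1, so H_0 ≅ Z^2.
  H_1: rank ker ∂_1 − rank ∂_2 = (28 − 10) − 17 = 1, and ∂_2 has invariant factor 2 > 1, so H_1 ≅ Z ⊕ Z/2.
  H_2: rank ker ∂_2 − rank ∂_3 = (17 − 17) − 0 = 0, and there is no ∂_3, so H_2 ≅ 0.

(K is a triangulation of the disjoint union of the real projective plane RP^2 and the Möbius band.)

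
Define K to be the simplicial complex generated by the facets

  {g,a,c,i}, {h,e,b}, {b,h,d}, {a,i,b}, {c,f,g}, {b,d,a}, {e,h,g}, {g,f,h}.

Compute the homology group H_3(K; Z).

H_3 = 0.

Fix the vertex order a < b < c < d < e < f < g < h < i and write every simplex with vertices in increasing order. Then dim K = 3 and the simplices of K are:

  0-simplices (9): a, b, c, d, e, f, g, h, i
  1-simplices (19): ab, ac, ad, ag, ai, bd, be, bh, bi, cf, cg, ci, dh, eg, eh, fg, fh, gh, gi
  2-simplices (11): abd, abi, acg, aci, agi, bdh, beh, cfg, cgi, egh, fgh
  3-simplices (1): acgi

so the chain groups are C_0 ≅ Z^9, C_1 ≅ Z^19, C_2 ≅ Z^11, C_3 ≅ Z^1.

Boundary ∂_1: C_1 → C_0 maps an edge to its endpoints' difference, ∂[p,q] = q − p. For instance
  ∂ac = c − a.
The 9×19 boundary matrix has rank 8 and Smith normal form diag(1,1,1,1,1,1,1,1).

The boundary map ∂_2: C_2 → C_1 acts by ∂[p,q,r] = [q,r] − [p,r] + [p,q]. For instance
  ∂acg = cg − ag + ac,
  ∂egh = gh − eh + eg.
The resulting 19×11 matrix has rank 10, and its Smith normal form has invariant factors (1,1,1,1,1,1,1,1,1,1).

The boundary map ∂_3: C_3 → C_2 sends each 3-simplex σ to the alternating sum Σ_i (−1)^i (σ with its i-th vertex removed). For instance
  ∂acgi = cgi − agi + aci − acg.
This gives a 11×1 integer matrix of rank 1; reducing to Smith normal form yields diagonal entries (1).

From H_k ≅ ker(∂_k) / im(∂_{k+1}) we obtain:

  H_3: rank ker ∂_3 − rank ∂_4 = (1 − 1) − 0 = 0, and there is no ∂_4, so H_3 ≅ 0.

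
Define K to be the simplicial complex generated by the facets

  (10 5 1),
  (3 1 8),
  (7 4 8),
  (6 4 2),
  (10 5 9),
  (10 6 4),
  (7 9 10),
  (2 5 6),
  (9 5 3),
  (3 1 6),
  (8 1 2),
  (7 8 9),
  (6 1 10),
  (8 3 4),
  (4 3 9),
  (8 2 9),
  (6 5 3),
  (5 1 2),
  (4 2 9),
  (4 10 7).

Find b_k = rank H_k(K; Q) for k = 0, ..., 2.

We work with the vertex ordering 1 < 2 < 3 < 4 < 5 < 6 < 7 < 8 < 9 < 10. The simplices of K, each written with vertices in increasing order, are:

  0-simplices (10): [1], [2], [3], [4], [5], [6], [7], [8], [9], [10]
  1-simplices (30): (30 of them)
  2-simplices (20): (20 of them)

Hence C_0 ≅ Z^10, C_1 ≅ Z^30, C_2 ≅ Z^20.

Boundary ∂_1: C_1 → C_0 is given by ∂[p,q] = [q] − [p].
This gives a 10×30 integer matrix of rank 9; reducing to Smith normal form yields diagonal entries (1,1,1,1,1,1,1,1,1).

The boundary map ∂_2: C_2 → C_1 maps a triangle to the signed sum of its edges. For instance
  ∂[1,3,8] = [3,8] − [1,8] + [1,3],
  ∂[3,5,6] = [5,6] − [3,6] + [3,5].
This gives a 30×20 integer matrix of rank 20; reducing to Smith normal form yields diagonal entries (1,1,1,1,1,1,1,1,1,1,1,1,1,1,1,1,1,1,1,2).

Now H_k = ker ∂_k / im ∂_{k+1}, so:

  H_0: rank C_0 − rank ∂_1 = 10 − 9 = 1, and the invariant factors of ∂_1 are all 1, so H_0 ≅ Z.
  H_1: rank ker ∂_1 − rank ∂_2 = (30 − 9) − 20 = 1, and ∂_2 has invariant factor 2 > 1, so H_1 ≅ Z ⊕ Z/2.
  H_2: rank ker ∂_2 − rank ∂_3 = (20 − 20) − 0 = 0, and there is no ∂_3, so H_2 ≅ 0.

As a check, the Euler characteristic is 10 − 30 + 20 = 0, which agrees with 1 − 1 + 0 = 0.

Hence the Betti numbers are b_0 = 1, b_1 = 1, b_2 = 0.

b_0 = 1, b_1 = 1, b_2 = 0.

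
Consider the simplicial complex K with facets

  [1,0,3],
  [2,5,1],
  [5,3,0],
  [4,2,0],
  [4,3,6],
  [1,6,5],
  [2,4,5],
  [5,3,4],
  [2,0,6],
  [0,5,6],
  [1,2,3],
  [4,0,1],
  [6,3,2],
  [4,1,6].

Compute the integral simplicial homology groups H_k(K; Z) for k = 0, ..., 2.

Take the total order 0 < 1 < 2 < 3 < 4 < 5 < 6 on the vertex set. Then K (dimension 2) consists of the simplices:

  0-simplices (7): [0], [1], [2], [3], [4], [5], [6]
  1-simplices (21): [0,1], [0,2], [0,3], [0,4], [0,5], [0,6], [1,2], [1,3], [1,4], [1,5], [1,6], [2,3], [2,4], [2,5], [2,6], [3,4], [3,5], [3,6], [4,5], [4,6], [5,6]
  2-simplices (14): [0,1,3], [0,1,4], [0,2,4], [0,2,6], [0,3,5], [0,5,6], [1,2,3], [1,2,5], [1,4,6], [1,5,6], [2,3,6], [2,4,5], [3,4,5], [3,4,6]

giving chain groups C_0 ≅ Z^7, C_1 ≅ Z^21, C_2 ≅ Z^14.

∂_1: C_1 → C_0 maps an edge to its endpoints' difference, ∂[p,q] = q − p.
This gives a 7×21 integer matrix of rank 6; reducing to Smith normal form yields diagonal entries (1,1,1,1,1,1).

The boundary map ∂_2: C_2 → C_1 acts by ∂[p,q,r] = [q,r] − [p,r] + [p,q]. For instance
  ∂[0,2,4] = [2,4] − [0,4] + [0,2],
  ∂[1,4,6] = [4,6] − [1,6] + [1,4].
This gives a 21×14 integer matrix of rank 13; reducing to Smith normal form yields diagonal entries (1,1,1,1,1,1,1,1,1,1,1,1,1).

Reading off H_k = ker ∂_k / im ∂_{k+1}:

  H_0: rank C_0 − rank ∂_1 = 7 − 6 = 1, and the invariant factors of ∂_1 are all 1, so H_0 = Z.
  H_1: rank ker ∂_1 − rank ∂_2 = (21 − 6) − 13 = 2, and the invariant factors of ∂_2 are all 1, so H_1 = Z^2.
  H_2: rank ker ∂_2 − rank ∂_3 = (14 − 13) − 0 = 1, and there is no ∂_3, so H_2 = Z.

(K is a triangulation of the torus T^2.)

H_0 = Z,  H_1 = Z^2,  H_2 = Z.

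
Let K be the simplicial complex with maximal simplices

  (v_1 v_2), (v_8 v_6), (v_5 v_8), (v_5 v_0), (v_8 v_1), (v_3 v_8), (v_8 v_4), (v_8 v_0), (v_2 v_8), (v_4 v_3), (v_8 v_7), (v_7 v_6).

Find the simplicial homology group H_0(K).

We work with the vertex ordering v_0 < v_1 < v_2 < v_3 < v_4 < v_5 < v_6 < v_7 < v_8. The simplices of K, each written with vertices in increasing order, are:

  0-simplices (9): [v_0], [v_1], [v_2], [v_3], [v_4], [v_5], [v_6], [v_7], [v_8]
  1-simplices (12): [v_0,v_5], [v_0,v_8], [v_1,v_2], [v_1,v_8], [v_2,v_8], [v_3,v_4], [v_3,v_8], [v_4,v_8], [v_5,v_8], [v_6,v_7], [v_6,v_8], [v_7,v_8]

giving chain groups C_0 ≅ Z^9, C_1 ≅ Z^12.

The boundary map ∂_1: C_1 → C_0 maps an edge to its endpoints' difference, ∂[p,q] = q − p.
The 9×12 boundary matrix has rank 8 and Smith normal form diag(1,1,1,1,1,1,1,1).

Reading off H_k = ker ∂_k / im ∂_{k+1}:

  H_0: rank C_0 − rank ∂_1 = 9 − 8 = 1, and the invariant factors of ∂_1 are all 1, so H_0 ≅ Z.

H_0 ≅ Z.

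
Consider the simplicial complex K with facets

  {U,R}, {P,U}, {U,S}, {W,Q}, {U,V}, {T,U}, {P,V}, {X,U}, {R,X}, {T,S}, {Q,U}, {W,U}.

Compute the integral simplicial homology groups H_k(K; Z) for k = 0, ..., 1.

H_0 = Z,  H_1 = Z^4.

Fix the vertex order P < Q < R < S < T < U < V < W < X and write every simplex with vertices in increasing order. Then dim K = 1 and the simplices of K are:

  0-simplices (9): P, Q, R, S, T, U, V, W, X
  1-simplices (12): PU, PV, QU, QW, RU, RX, ST, SU, TU, UV, UW, UX

so the chain groups are C_0 ≅ Z^9, C_1 ≅ Z^12.

The boundary map ∂_1: C_1 → C_0 sends each edge [p,q] (with p < q) to q − p. For instance
  ∂QW = W − Q.
The resulting 9×12 matrix has rank 8, and its Smith normal form has invariant factors (1,1,1,1,1,1,1,1).

Reading off H_k = ker ∂_k / im ∂_{k+1}:

  H_0: rank C_0 − rank ∂_1 = 9 − 8 = 1, and the invariant factors of ∂_1 are all 1, so H_0 ≅ Z.
  H_1: rank ker ∂_1 − rank ∂_2 = (12 − 8) − 0 = 4, and there is no ∂_2, so H_1 ≅ Z^4.

As a check, the Euler characteristic is 9 − 12 = -3, which agrees with 1 − 4 = -3.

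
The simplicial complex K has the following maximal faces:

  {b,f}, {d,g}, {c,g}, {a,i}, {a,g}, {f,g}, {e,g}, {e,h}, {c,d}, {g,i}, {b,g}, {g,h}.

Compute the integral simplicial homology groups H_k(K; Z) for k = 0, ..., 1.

Fix the vertex order a < b < c < d < e < f < g < h < i and write every simplex with vertices in increasing order. Then dim K = 1 and the simplices of K are:

  0-simplices (9): a, b, c, d, e, f, g, h, i
  1-simplices (12): ag, ai, bf, bg, cd, cg, dg, eg, eh, fg, gh, gi

giving chain groups C_0 ≅ Z^9, C_1 ≅ Z^12.

Boundary ∂_1: C_1 → C_0 maps an edge to its endpoints' difference, ∂[p,q] = q − p.
As a 9×12 matrix over Z this has rank 8, with invariant factors (1,1,1,1,1,1,1,1).

From H_k ≅ ker(∂_k) / im(∂_{k+1}) we obtain:

  H_0: rank C_0 − rank ∂_1 = 9 − 8 = 1, and the invariant factors of ∂_1 are all 1, so H_0 ≅ Z.
  H_1: rank ker ∂_1 − rank ∂_2 = (12 − 8) − 0 = 4, and there is no ∂_2, so H_1 ≅ Z^4.

As a check, the Euler characteristic is 9 − 12 = -3, which agrees with 1 − 4 = -3.

H_0 = Z,  H_1 = Z^4.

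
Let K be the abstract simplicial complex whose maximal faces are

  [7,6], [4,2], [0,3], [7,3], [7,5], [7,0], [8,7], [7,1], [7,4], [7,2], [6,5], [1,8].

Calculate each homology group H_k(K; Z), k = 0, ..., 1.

Fix the vertex order 0 < 1 < 2 < 3 < 4 < 5 < 6 < 7 < 8 and write every simplex with vertices in increasing order. Then dim K = 1 and the simplices of K are:

  0-simplices (9): [0], [1], [2], [3], [4], [5], [6], [7], [8]
  1-simplices (12): [0,3], [0,7], [1,7], [1,8], [2,4], [2,7], [3,7], [4,7], [5,6], [5,7], [6,7], [7,8]

so the chain groups are C_0 ≅ Z^9, C_1 ≅ Z^12.

∂_1: C_1 → C_0 sends each edge [p,q] (with p < q) to q − p. For instance
  ∂[0,7] = [7] − [0].
This gives a 9×12 integer matrix of rank 8; reducing to Smith normal form yields diagonal entries (1,1,1,1,1,1,1,1).

Now H_k = ker ∂_k / im ∂_{k+1}, so:

  H_0: rank C_0 − rank ∂_1 = 9 − 8 = 1, and the invariant factors of ∂_1 are all 1, so H_0 ≅ Z.
  H_1: rank ker ∂_1 − rank ∂_2 = (12 − 8) − 0 = 4, and there is no ∂_2, so H_1 ≅ Z^4.

As a check, the Euler characteristic is 9 − 12 = -3, which agrees with 1 − 4 = -3.

H_0 ≅ Z,  H_1 ≅ Z^4.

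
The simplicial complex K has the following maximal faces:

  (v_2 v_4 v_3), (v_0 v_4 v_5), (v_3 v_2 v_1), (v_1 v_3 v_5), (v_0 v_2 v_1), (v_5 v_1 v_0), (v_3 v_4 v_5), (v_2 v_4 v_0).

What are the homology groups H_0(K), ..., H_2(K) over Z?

H_0 = Z,  H_1 = 0,  H_2 = Z.

We work with the vertex ordering v_0 < v_1 < v_2 < v_3 < v_4 < v_5. The simplices of K, each written with vertices in increasing order, are:

  0-simplices (6): [v_0], [v_1], [v_2], [v_3], [v_4], [v_5]
  1-simplices (12): [v_0,v_1], [v_0,v_2], [v_0,v_4], [v_0,v_5], [v_1,v_2], [v_1,v_3], [v_1,v_5], [v_2,v_3], [v_2,v_4], [v_3,v_4], [v_3,v_5], [v_4,v_5]
  2-simplices (8): [v_0,v_1,v_2], [v_0,v_1,v_5], [v_0,v_2,v_4], [v_0,v_4,v_5], [v_1,v_2,v_3], [v_1,v_3,v_5], [v_2,v_3,v_4], [v_3,v_4,v_5]

Hence C_0 ≅ Z^6, C_1 ≅ Z^12, C_2 ≅ Z^8.

Boundary ∂_1: C_1 → C_0 sends each edge [p,q] (with p < q) to q − p. For instance
  ∂[v_3,v_5] = [v_5] − [v_3].
This gives a 6×12 integer matrix of rank 5; reducing to Smith normal form yields diagonal entries (1,1,1,1,1).

∂_2: C_2 → C_1 maps a triangle to the signed sum of its edges. For instance
  ∂[v_0,v_4,v_5] = [v_4,v_5] − [v_0,v_5] + [v_0,v_4],
  ∂[v_2,v_3,v_4] = [v_3,v_4] − [v_2,v_4] + [v_2,v_3].
This gives a 12×8 integer matrix of rank 7; reducing to Smith normal form yields diagonal entries (1,1,1,1,1,1,1).

Now H_k = ker ∂_k / im ∂_{k+1}, so:

  H_0: rank C_0 − rank ∂_1 = 6 − 5 = 1, and the invariant factors of ∂_1 are all 1, so H_0 ≅ Z.
  H_1: rank ker ∂_1 − rank ∂_2 = (12 − 5) − 7 = 0, and the invariant factors of ∂_2 are all 1, so H_1 ≅ 0.
  H_2: rank ker ∂_2 − rank ∂_3 = (8 − 7) − 0 = 1, and there is no ∂_3, so H_2 ≅ Z.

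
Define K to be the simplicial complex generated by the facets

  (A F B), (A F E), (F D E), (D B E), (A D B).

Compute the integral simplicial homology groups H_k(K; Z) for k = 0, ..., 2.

Order the vertices as A < B < D < E < F. Listing each simplex with vertices in this order, K has dimension 2 with simplices:

  0-simplices (5): A, B, D, E, F
  1-simplices (10): AB, AD, AE, AF, BD, BE, BF, DE, DF, EF
  2-simplices (5): ABD, ABF, AEF, BDE, DEF

Hence C_0 ≅ Z^5, C_1 ≅ Z^10, C_2 ≅ Z^5.

Boundary ∂_1: C_1 → C_0 is given by ∂[p,q] = [q] − [p]. For instance
  ∂AB = B − A.
The 5×10 boundary matrix has rank 4 and Smith normal form diag(1,1,1,1).

The boundary map ∂_2: C_2 → C_1 acts by ∂[p,q,r] = [q,r] − [p,r] + [p,q]. For instance
  ∂BDE = DE − BE + BD,
  ∂ABF = BF − AF + AB.
The 10×5 boundary matrix has rank 5 and Smith normal form diag(1,1,1,1,1).

From H_k ≅ ker(∂_k) / im(∂_{k+1}) we obtain:

  H_0: rank C_0 − rank ∂_1 = 5 − 4 = 1, and the invariant factors of ∂_1 are all 1, so H_0 = Z.
  H_1: rank ker ∂_1 − rank ∂_2 = (10 − 4) − 5 = 1, and the invariant factors of ∂_2 are all 1, so H_1 = Z.
  H_2: rank ker ∂_2 − rank ∂_3 = (5 − 5) − 0 = 0, and there is no ∂_3, so H_2 = 0.

H_0 ≅ Z,  H_1 ≅ Z,  H_2 = 0.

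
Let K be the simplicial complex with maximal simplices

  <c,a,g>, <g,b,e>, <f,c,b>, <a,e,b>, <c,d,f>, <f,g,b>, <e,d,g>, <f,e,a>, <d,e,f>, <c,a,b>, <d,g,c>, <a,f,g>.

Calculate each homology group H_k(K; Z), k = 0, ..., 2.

H_0 = Z,  H_1 = Z_2,  H_2 = 0.

Order the vertices as a < b < c < d < e < f < g. Listing each simplex with vertices in this order, K has dimension 2 with simplices:

  0-simplices (7): a, b, c, d, e, f, g
  1-simplices (18): ab, ac, ae, af, ag, bc, be, bf, bg, cd, cf, cg, de, df, dg, ef, eg, fg
  2-simplices (12): abc, abe, acg, aef, afg, bcf, beg, bfg, cdf, cdg, def, deg

so the chain groups are C_0 ≅ Z^7, C_1 ≅ Z^18, C_2 ≅ Z^12.

The boundary map ∂_1: C_1 → C_0 sends each edge [p,q] (with p < q) to q − p. For instance
  ∂be = e − b.
As a 7×18 matrix over Z this has rank 6, with invariant factors (1,1,1,1,1,1).

Boundary ∂_2: C_2 → C_1 maps a triangle to the signed sum of its edges. For instance
  ∂abc = bc − ac + ab,
  ∂deg = eg − dg + de.
As a 18×12 matrix over Z this has rank 12, with invariant factors (1,1,1,1,1,1,1,1,1,1,1,2).

Now H_k = ker ∂_k / im ∂_{k+1}, so:

  H_0: rank C_0 − rank ∂_1 = 7 − 6 = 1, and the invariant factors of ∂_1 are all 1, so H_0 = Z.
  H_1: rank ker ∂_1 − rank ∂_2 = (18 − 6) − 12 = 0, and ∂_2 has invariant factor 2 > 1, so H_1 = Z_2.
  H_2: rank ker ∂_2 − rank ∂_3 = (12 − 12) − 0 = 0, and there is no ∂_3, so H_2 = 0.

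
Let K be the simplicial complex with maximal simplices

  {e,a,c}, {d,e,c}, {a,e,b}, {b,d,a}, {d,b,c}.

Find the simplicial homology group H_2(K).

H_2 ≅ 0.

Fix the vertex order a < b < c < d < e and write every simplex with vertices in increasing order. Then dim K = 2 and the simplices of K are:

  0-simplices (5): a, b, c, d, e
  1-simplices (10): ab, ac, ad, ae, bc, bd, be, cd, ce, de
  2-simplices (5): abd, abe, ace, bcd, cde

so the chain groups are C_0 ≅ Z^5, C_1 ≅ Z^10, C_2 ≅ Z^5.

Boundary ∂_1: C_1 → C_0 is given by ∂[p,q] = [q] − [p]. For instance
  ∂bd = d − b.
As a 5×10 matrix over Z this has rank 4, with invariant factors (1,1,1,1).

Boundary ∂_2: C_2 → C_1 maps a triangle to the signed sum of its edges. For instance
  ∂abe = be − ae + ab,
  ∂cde = de − ce + cd.
As a 10×5 matrix over Z this has rank 5, with invariant factors (1,1,1,1,1).

Reading off H_k = ker ∂_k / im ∂_{k+1}:

  H_2: rank ker ∂_2 − rank ∂_3 = (5 − 5) − 0 = 0, and there is no ∂_3, so H_2 ≅ 0.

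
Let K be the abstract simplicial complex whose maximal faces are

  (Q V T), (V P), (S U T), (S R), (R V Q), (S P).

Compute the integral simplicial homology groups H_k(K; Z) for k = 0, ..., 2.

H_0 ≅ Z,  H_1 ≅ Z^2,  H_2 = 0.

Fix the vertex order P < Q < R < S < T < U < V and write every simplex with vertices in increasing order. Then dim K = 2 and the simplices of K are:

  0-simplices (7): P, Q, R, S, T, U, V
  1-simplices (11): PS, PV, QR, QT, QV, RS, RV, ST, SU, TU, TV
  2-simplices (3): QRV, QTV, STU

so the chain groups are C_0 ≅ Z^7, C_1 ≅ Z^11, C_2 ≅ Z^3.

Boundary ∂_1: C_1 → C_0 sends each edge [p,q] (with p < q) to q − p. For instance
  ∂TV = V − T.
The 7×11 boundary matrix has rank 6 and Smith normal form diag(1,1,1,1,1,1).

The boundary map ∂_2: C_2 → C_1 acts by ∂[p,q,r] = [q,r] − [p,r] + [p,q]. For instance
  ∂QTV = TV − QV + QT,
  ∂QRV = RV − QV + QR.
This gives a 11×3 integer matrix of rank 3; reducing to Smith normal form yields diagonal entries (1,1,1).

Now H_k = ker ∂_k / im ∂_{k+1}, so:

  H_0: rank C_0 − rank ∂_1 = 7 − 6 = 1, and the invariant factors of ∂_1 are all 1, so H_0 ≅ Z.
  H_1: rank ker ∂_1 − rank ∂_2 = (11 − 6) − 3 = 2, and the invariant factors of ∂_2 are all 1, so H_1 ≅ Z^2.
  H_2: rank ker ∂_2 − rank ∂_3 = (3 − 3) − 0 = 0, and there is no ∂_3, so H_2 ≅ 0.

As a check, the Euler characteristic is 7 − 11 + 3 = -1, which agrees with 1 − 2 + 0 = -1.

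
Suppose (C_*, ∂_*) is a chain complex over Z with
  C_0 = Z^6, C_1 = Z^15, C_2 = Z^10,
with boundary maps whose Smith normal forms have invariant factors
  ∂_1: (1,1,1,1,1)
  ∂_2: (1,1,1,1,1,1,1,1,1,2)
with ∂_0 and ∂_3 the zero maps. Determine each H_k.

H_0 ≅ Z,  H_1 ≅ Z/2,  H_2 = 0.

H_0: b_0 = 6 − 0 − 5 = 1; torsion from ∂_1 factors > 1: none. So H_0 ≅ Z.
H_1: b_1 = 15 − 5 − 10 = 0; torsion from ∂_2 factors > 1: [2]. So H_1 ≅ Z/2.
H_2: b_2 = 10 − 10 − 0 = 0; torsion from ∂_3 factors > 1: none. So H_2 ≅ 0.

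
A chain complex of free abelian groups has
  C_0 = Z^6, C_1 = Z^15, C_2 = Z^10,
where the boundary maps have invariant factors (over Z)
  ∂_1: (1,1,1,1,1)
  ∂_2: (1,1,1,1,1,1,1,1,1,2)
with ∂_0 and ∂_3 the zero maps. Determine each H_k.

H_0 = Z,  H_1 = Z/2Z,  H_2 = 0.

H_0: b_0 = 6 − 0 − 5 = 1; torsion from ∂_1 factors > 1: none. So H_0 = Z.
H_1: b_1 = 15 − 5 − 10 = 0; torsion from ∂_2 factors > 1: [2]. So H_1 = Z/2Z.
H_2: b_2 = 10 − 10 − 0 = 0; torsion from ∂_3 factors > 1: none. So H_2 = 0.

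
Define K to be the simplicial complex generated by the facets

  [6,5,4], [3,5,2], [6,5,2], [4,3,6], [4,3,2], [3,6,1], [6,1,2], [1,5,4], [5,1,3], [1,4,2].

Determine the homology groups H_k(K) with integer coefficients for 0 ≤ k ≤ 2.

Take the total order 1 < 2 < 3 < 4 < 5 < 6 on the vertex set. Then K (dimension 2) consists of the simplices:

  0-simplices (6): [1], [2], [3], [4], [5], [6]
  1-simplices (15): [1,2], [1,3], [1,4], [1,5], [1,6], [2,3], [2,4], [2,5], [2,6], [3,4], [3,5], [3,6], [4,5], [4,6], [5,6]
  2-simplices (10): [1,2,4], [1,2,6], [1,3,5], [1,3,6], [1,4,5], [2,3,4], [2,3,5], [2,5,6], [3,4,6], [4,5,6]

so the chain groups are C_0 ≅ Z^6, C_1 ≅ Z^15, C_2 ≅ Z^10.

∂_1: C_1 → C_0 is given by ∂[p,q] = [q] − [p]. For instance
  ∂[4,6] = [6] − [4].
This gives a 6×15 integer matrix of rank 5; reducing to Smith normal form yields diagonal entries (1,1,1,1,1).

∂_2: C_2 → C_1 acts by ∂[p,q,r] = [q,r] − [p,r] + [p,q]. For instance
  ∂[1,3,5] = [3,5] − [1,5] + [1,3],
  ∂[1,3,6] = [3,6] − [1,6] + [1,3].
This gives a 15×10 integer matrix of rank 10; reducing to Smith normal form yields diagonal entries (1,1,1,1,1,1,1,1,1,2).

Reading off H_k = ker ∂_k / im ∂_{k+1}:

  H_0: rank C_0 − rank ∂_1 = 6 − 5 = 1, and the invariant factors of ∂_1 are all 1, so H_0 ≅ Z.
  H_1: rank ker ∂_1 − rank ∂_2 = (15 − 5) − 10 = 0, and ∂_2 has invariant factor 2 > 1, so H_1 ≅ Z/2.
  H_2: rank ker ∂_2 − rank ∂_3 = (10 − 10) − 0 = 0, and there is no ∂_3, so H_2 ≅ 0.

H_0 = Z,  H_1 = Z/2,  H_2 = 0.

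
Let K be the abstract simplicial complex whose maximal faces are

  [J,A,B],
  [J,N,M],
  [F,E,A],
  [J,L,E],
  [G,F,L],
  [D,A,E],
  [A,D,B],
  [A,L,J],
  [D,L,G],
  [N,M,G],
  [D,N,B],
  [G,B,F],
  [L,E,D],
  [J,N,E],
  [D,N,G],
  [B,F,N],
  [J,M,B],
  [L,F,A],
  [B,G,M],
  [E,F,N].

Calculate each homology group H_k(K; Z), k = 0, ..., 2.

Take the total order A < B < D < E < F < G < J < L < M < N on the vertex set. Then K (dimension 2) consists of the simplices:

  0-simplices (10): A, B, D, E, F, G, J, L, M, N
  1-simplices (30): AB, AD, AE, AF, AJ, AL, BD, BF, BG, BJ, BM, BN, DE, DG, DL, DN, EF, EJ, EL, EN, FG, FL, FN, GL, GM, GN, JL, JM, JN, MN
  2-simplices (20): ABD, ABJ, ADE, AEF, AFL, AJL, BDN, BFG, BFN, BGM, BJM, DEL, DGL, DGN, EFN, EJL, EJN, FGL, GMN, JMN

so the chain groups are C_0 ≅ Z^10, C_1 ≅ Z^30, C_2 ≅ Z^20.

∂_1: C_1 → C_0 sends each edge [p,q] (with p < q) to q − p.
This gives a 10×30 integer matrix of rank 9; reducing to Smith normal form yields diagonal entries (1,1,1,1,1,1,1,1,1).

∂_2: C_2 → C_1 maps a triangle to the signed sum of its edges. For instance
  ∂BDN = DN − BN + BD,
  ∂DEL = EL − DL + DE.
The resulting 30×20 matrix has rank 20, and its Smith normal form has invariant factors (1,1,1,1,1,1,1,1,1,1,1,1,1,1,1,1,1,1,1,2).

Computing H_k = (kernel of ∂_k) / (image of ∂_{k+1}):

  H_0: rank C_0 − rank ∂_1 = 10 − 9 = 1, and the invariant factors of ∂_1 are all 1, so H_0 = Z.
  H_1: rank ker ∂_1 − rank ∂_2 = (30 − 9) − 20 = 1, and ∂_2 has invariant factor 2 > 1, so H_1 = Z ⊕ Z/2.
  H_2: rank ker ∂_2 − rank ∂_3 = (20 − 20) − 0 = 0, and there is no ∂_3, so H_2 = 0.

H_0 = Z,  H_1 = Z ⊕ Z/2,  H_2 = 0.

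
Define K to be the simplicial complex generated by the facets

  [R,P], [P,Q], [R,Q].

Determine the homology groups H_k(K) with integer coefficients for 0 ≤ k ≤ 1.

H_0 ≅ Z,  H_1 ≅ Z.

Take the total order P < Q < R on the vertex set. Then K (dimension 1) consists of the simplices:

  0-simplices (3): P, Q, R
  1-simplices (3): PQ, PR, QR

so the chain groups are C_0 ≅ Z^3, C_1 ≅ Z^3.

∂_1: C_1 → C_0 sends each edge [p,q] (with p < q) to q − p. For instance
  ∂PQ = Q − P.
As a 3×3 matrix over Z this has rank 2, with invariant factors (1,1).

Now H_k = ker ∂_k / im ∂_{k+1}, so:

  H_0: rank C_0 − rank ∂_1 = 3 − 2 = 1, and the invariant factors of ∂_1 are all 1, so H_0 = Z.
  H_1: rank ker ∂_1 − rank ∂_2 = (3 − 2) − 0 = 1, and there is no ∂_2, so H_1 = Z.

(K is a triangulation of the circle S^1.)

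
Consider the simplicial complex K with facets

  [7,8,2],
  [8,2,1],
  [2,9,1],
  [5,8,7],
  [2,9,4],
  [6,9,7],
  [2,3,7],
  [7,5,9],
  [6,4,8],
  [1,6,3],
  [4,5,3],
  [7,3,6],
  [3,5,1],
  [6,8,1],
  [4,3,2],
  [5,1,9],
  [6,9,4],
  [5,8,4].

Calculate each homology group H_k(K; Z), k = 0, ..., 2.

H_0 ≅ Z,  H_1 ≅ Z^2,  H_2 ≅ Z.

Fix the vertex order 1 < 2 < 3 < 4 < 5 < 6 < 7 < 8 < 9 and write every simplex with vertices in increasing order. Then dim K = 2 and the simplices of K are:

  0-simplices (9): [1], [2], [3], [4], [5], [6], [7], [8], [9]
  1-simplices (27): (27 of them)
  2-simplices (18): [1,2,8], [1,2,9], [1,3,5], [1,3,6], [1,5,9], [1,6,8], [2,3,4], [2,3,7], [2,4,9], [2,7,8], [3,4,5], [3,6,7], [4,5,8], [4,6,8], [4,6,9], [5,7,8], [5,7,9], [6,7,9]

so the chain groups are C_0 ≅ Z^9, C_1 ≅ Z^27, C_2 ≅ Z^18.

The boundary map ∂_1: C_1 → C_0 maps an edge to its endpoints' difference, ∂[p,q] = q − p. For instance
  ∂[1,8] = [8] − [1].
The 9×27 boundary matrix has rank 8 and Smith normal form diag(1,1,1,1,1,1,1,1).

The boundary map ∂_2: C_2 → C_1 maps a triangle to the signed sum of its edges. For instance
  ∂[1,6,8] = [6,8] − [1,8] + [1,6],
  ∂[4,6,8] = [6,8] − [4,8] + [4,6].
The resulting 27×18 matrix has rank 17, and its Smith normal form has invariant factors (1,1,1,1,1,1,1,1,1,1,1,1,1,1,1,1,1).

Now H_k = ker ∂_k / im ∂_{k+1}, so:

  H_0: rank C_0 − rank ∂_1 = 9 − 8 = 1, and the invariant factors of ∂_1 are all 1, so H_0 ≅ Z.
  H_1: rank ker ∂_1 − rank ∂_2 = (27 − 8) − 17 = 2, and the invariant factors of ∂_2 are all 1, so H_1 ≅ Z^2.
  H_2: rank ker ∂_2 − rank ∂_3 = (18 − 17) − 0 = 1, and there is no ∂_3, so H_2 ≅ Z.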